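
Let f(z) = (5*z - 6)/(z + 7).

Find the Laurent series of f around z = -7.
Put w = z - (-7), i.e. z = w - 7. The denominator is w, so it suffices to rewrite the numerator in powers of w.

P(z) = 5*z - 6
P(w - 7) = -41 + 5*w

Dividing each term by w:
  f = -41/w + 5

Substituting back w = z + 7:
  f(z) = -41/(z + 7) + 5

The series is finite because the numerator is a polynomial; the negative powers form the principal part, and the coefficient of 1/(z + 7) gives Res(f, -7) = -41.

Final answer: -41/(z + 7) + 5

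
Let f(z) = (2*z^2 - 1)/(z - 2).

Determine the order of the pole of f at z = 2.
1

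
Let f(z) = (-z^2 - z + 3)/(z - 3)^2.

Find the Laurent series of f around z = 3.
Put w = z - (3), i.e. z = w + 3. The denominator is w^2, so it suffices to rewrite the numerator in powers of w.

P(z) = -z^2 - z + 3
P(w + 3) = -9 - 7*w - w^2

Dividing each term by w^2:
  f = -9/w^2 - 7/w - 1

Substituting back w = z - 3:
  f(z) = -9/(z - 3)^2 - 7/(z - 3) - 1

The series is finite because the numerator is a polynomial; the negative powers form the principal part, and the coefficient of 1/(z - 3) gives Res(f, 3) = -7.

Final answer: -9/(z - 3)^2 - 7/(z - 3) - 1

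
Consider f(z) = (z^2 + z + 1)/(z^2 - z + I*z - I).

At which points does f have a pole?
{-I, 1}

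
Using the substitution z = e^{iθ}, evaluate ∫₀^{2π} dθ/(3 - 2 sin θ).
Call the integral J. The integrand is 2π-periodic and we integrate over a full period, so shifting θ does not change the value (θ → θ + π/2 turns sin θ into cos θ; θ → θ + π flips the sign of the trig term). Hence
  J = ∫₀^{2π} dθ/(3 + 2 cos θ).
Put z = e^{iθ}: then cos θ = (z + 1/z)/2, dθ = dz/(iz), and z runs once counterclockwise around |z| = 1:
  J = ∮_{|z|=1} 1/(3 + 2*(z + 1/z)/2) · dz/(iz) = (2/i) ∮_{|z|=1} dz/(2*z^2 + 6*z + 2).
The roots of 2*z^2 + 6*z + 2 are z = (-3 ± sqrt(3^2 - 2^2))/2, with sqrt(5) = sqrt(5); their product is 1, so only z₊ = -3/2 + sqrt(5)/2 lies inside the unit circle (z₋ = -3/2 - sqrt(5)/2 lies outside).
z₊ is a simple zero of q(z) = 2*z^2 + 6*z + 2, so Res(1/q, z₊) = 1/q'(z₊) with q'(z) = 4*z + 6; and q'(z₊) = 2*(z₊ - z₋) = 2*sqrt(5).
Therefore J = (2/i) · 2πi · 1/(2*sqrt(5)) = 2*pi/(sqrt(5)) = 2*sqrt(5)*pi/5

Final answer: 2*sqrt(5)*pi/5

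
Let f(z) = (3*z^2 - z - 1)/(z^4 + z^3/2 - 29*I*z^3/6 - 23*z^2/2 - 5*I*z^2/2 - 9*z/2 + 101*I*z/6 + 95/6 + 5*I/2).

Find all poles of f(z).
The singularities of f are the zeros of the denominator. Factoring,
  z^4 + z^3/2 - 29*I*z^3/6 - 23*z^2/2 - 5*I*z^2/2 - 9*z/2 + 101*I*z/6 + 95/6 + 5*I/2 = (z - 1 - 2*I)*(z + 1 - 2*I)*(z - 3/2 - I/2)*(z + 2 - I/3)
so the candidates are z = 1 + 2*I, z = -1 + 2*I, z = 3/2 + I/2, z = -2 + I/3.

Check the numerator P(z) = 3*z^2 - z - 1 at each one:
  P(1 + 2*I) = -11 + 10*I ≠ 0, so z = 1 + 2*I is a (simple) pole.
  P(-1 + 2*I) = -9 - 14*I ≠ 0, so z = -1 + 2*I is a (simple) pole.
  P(3/2 + I/2) = 7/2 + 4*I ≠ 0, so z = 3/2 + I/2 is a (simple) pole.
  P(-2 + I/3) = 38/3 - 13*I/3 ≠ 0, so z = -2 + I/3 is a (simple) pole.

Poles of f: {-2 + I/3, -1 + 2*I, 1 + 2*I, 3/2 + I/2}

Final answer: {-2 + I/3, -1 + 2*I, 1 + 2*I, 3/2 + I/2}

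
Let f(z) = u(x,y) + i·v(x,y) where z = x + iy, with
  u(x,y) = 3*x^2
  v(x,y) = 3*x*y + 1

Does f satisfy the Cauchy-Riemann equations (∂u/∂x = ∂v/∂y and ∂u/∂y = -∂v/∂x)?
∂u/∂x = 6*x
∂v/∂y = 3*x
∂u/∂y = 0
∂v/∂x = 3*y
∂u/∂x ≠ ∂v/∂y and ∂u/∂y ≠ -∂v/∂x; the Cauchy-Riemann equations are not satisfied, so f is not analytic.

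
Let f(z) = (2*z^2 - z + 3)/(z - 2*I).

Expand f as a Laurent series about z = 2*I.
Put w = z - (2*I), i.e. z = w + 2*I. The denominator is w, so it suffices to rewrite the numerator in powers of w.

P(z) = 2*z^2 - z + 3
P(w + 2*I) = -5 - 2*I + (-1 + 8*I)*w + 2*w^2

Dividing each term by w:
  f = (-5 - 2*I)/w - 1 + 8*I + 2*w

Substituting back w = z - 2*I:
  f(z) = (-5 - 2*I)/(z - 2*I) - 1 + 8*I + 2*(z - 2*I)

The series is finite because the numerator is a polynomial; the negative powers form the principal part, and the coefficient of 1/(z - 2*I) gives Res(f, 2*I) = -5 - 2*I.

Final answer: (-5 - 2*I)/(z - 2*I) - 1 + 8*I + 2*(z - 2*I)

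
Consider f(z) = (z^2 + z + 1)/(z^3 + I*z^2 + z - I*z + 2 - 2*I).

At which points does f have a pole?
The singularities of f are the zeros of the denominator. Factoring,
  z^3 + I*z^2 + z - I*z + 2 - 2*I = (z + 1)*(z - 1 - I)*(z + 2*I)
so the candidates are z = -1, z = 1 + I, z = -2*I.

Check the numerator P(z) = z^2 + z + 1 at each one:
  P(-1) = 1 ≠ 0, so z = -1 is a (simple) pole.
  P(1 + I) = 2 + 3*I ≠ 0, so z = 1 + I is a (simple) pole.
  P(-2*I) = -3 - 2*I ≠ 0, so z = -2*I is a (simple) pole.

Poles of f: {-1, -2*I, 1 + I}

Final answer: {-1, -2*I, 1 + I}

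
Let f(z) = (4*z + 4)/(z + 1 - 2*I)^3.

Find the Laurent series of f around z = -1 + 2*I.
Put w = z - (-1 + 2*I), i.e. z = w - 1 + 2*I. The denominator is w^3, so it suffices to rewrite the numerator in powers of w.

P(z) = 4*z + 4
P(w - 1 + 2*I) = 8*I + 4*w

Dividing each term by w^3:
  f = 8*I/w^3 + 4/w^2

Substituting back w = z + 1 - 2*I:
  f(z) = 8*I/(z + 1 - 2*I)^3 + 4/(z + 1 - 2*I)^2

The series is finite because the numerator is a polynomial; the negative powers form the principal part.

Final answer: 8*I/(z + 1 - 2*I)^3 + 4/(z + 1 - 2*I)^2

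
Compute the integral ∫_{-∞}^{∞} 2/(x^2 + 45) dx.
Let f(z) = 2/(z^2 + 45). The denominator has no real zeros and deg Q - deg P = 2 ≥ 2, so the integral of f over the upper semicircle |z| = R tends to 0 as R → ∞. Closing the contour in the upper half-plane,
  ∫_{-∞}^{∞} f(x) dx = 2πi · Σ Res(f, z_k)  over the poles with Im z_k > 0.

Zeros of the denominator: z^2 + 45 = 0 gives z = ±3*sqrt(5)*I.
Upper half-plane: z = 3*sqrt(5)*I (simple).

Each pole is a simple zero of Q(z) = z^2 + 45, so Res(f, z₀) = P(z₀)/Q'(z₀) with P(z) = 2, Q'(z) = 2*z:
  Res(f, 3*sqrt(5)*I) = (2)/(6*sqrt(5)*I) = -sqrt(5)*I/15

∫_{-∞}^{∞} f(x) dx = 2πi · (-sqrt(5)*I/15) = 2*sqrt(5)*pi/15

Final answer: 2*sqrt(5)*pi/15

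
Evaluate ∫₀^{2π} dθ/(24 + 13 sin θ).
Call the integral J. The integrand is 2π-periodic and we integrate over a full period, so shifting θ does not change the value (θ → θ + π/2 turns sin θ into cos θ). Hence
  J = ∫₀^{2π} dθ/(24 + 13 cos θ).
Put z = e^{iθ}: then cos θ = (z + 1/z)/2, dθ = dz/(iz), and z runs once counterclockwise around |z| = 1:
  J = ∮_{|z|=1} 1/(24 + 13*(z + 1/z)/2) · dz/(iz) = (2/i) ∮_{|z|=1} dz/(13*z^2 + 48*z + 13).
The roots of 13*z^2 + 48*z + 13 are z = (-24 ± sqrt(24^2 - 13^2))/13, with sqrt(407) = sqrt(407); their product is 1, so only z₊ = -24/13 + sqrt(407)/13 lies inside the unit circle (z₋ = -24/13 - sqrt(407)/13 lies outside).
z₊ is a simple zero of q(z) = 13*z^2 + 48*z + 13, so Res(1/q, z₊) = 1/q'(z₊) with q'(z) = 26*z + 48; and q'(z₊) = 13*(z₊ - z₋) = 2*sqrt(407).
Therefore J = (2/i) · 2πi · 1/(2*sqrt(407)) = 2*pi/(sqrt(407)) = 2*sqrt(407)*pi/407

Final answer: 2*sqrt(407)*pi/407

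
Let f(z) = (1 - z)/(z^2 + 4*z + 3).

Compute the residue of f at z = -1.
Write f(z) = P(z)/Q(z) with P(z) = 1 - z and Q(z) = z^2 + 4*z + 3.
The denominator factors as Q(z) = (z + 3)*(z + 1), so z = -1 is a simple zero of Q and P is analytic there; z = -1 is therefore a simple pole and
  Res(f, z₀) = P(z₀)/Q'(z₀).

Q'(z) = 2*z + 4, so Q'(-1) = 2.
P(-1) = 2.

Res(f, -1) = (2)/(2) = 1

Final answer: 1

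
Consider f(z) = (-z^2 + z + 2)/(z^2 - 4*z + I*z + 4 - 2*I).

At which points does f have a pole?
The singularities of f are the zeros of the denominator. Factoring,
  z^2 - 4*z + I*z + 4 - 2*I = (z - 2)*(z - 2 + I)
so the candidates are z = 2, z = 2 - I.

Check the numerator P(z) = -z^2 + z + 2 at each one:
  P(2) = 0, so the factor (z - 2) cancels and z = 2 is only a removable singularity, not a pole.
  P(2 - I) = 1 + 3*I ≠ 0, so z = 2 - I is a (simple) pole.

Poles of f: {2 - I}

Final answer: {2 - I}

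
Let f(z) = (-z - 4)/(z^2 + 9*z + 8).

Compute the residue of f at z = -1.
Write f(z) = P(z)/Q(z) with P(z) = -z - 4 and Q(z) = z^2 + 9*z + 8.
The denominator factors as Q(z) = (z + 1)*(z + 8), so z = -1 is a simple zero of Q and P is analytic there; z = -1 is therefore a simple pole and
  Res(f, z₀) = P(z₀)/Q'(z₀).

Q'(z) = 2*z + 9, so Q'(-1) = 7.
P(-1) = -3.

Res(f, -1) = (-3)/(7) = -3/7

Final answer: -3/7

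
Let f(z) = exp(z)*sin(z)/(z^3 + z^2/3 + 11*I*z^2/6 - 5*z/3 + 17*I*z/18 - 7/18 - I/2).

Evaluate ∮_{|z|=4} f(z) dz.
By the residue theorem, ∮_C f(z) dz = 2πi · (sum of the residues of f at the poles inside |z| = 4).

The denominator factors as (z + 1 + I/3)*(z + I/2)*(z - 2/3 + I), so the singularities of f are simple poles at z = -1 - I/3, z = -I/2, z = 2/3 - I.
  |-1 - I/3|² = 10/9 < 16 = 4², so this pole is inside the contour.
  |-I/2|² = 1/4 < 16 = 4², so this pole is inside the contour.
  |2/3 - I|² = 13/9 < 16 = 4², so this pole is inside the contour.

With P(z) = exp(z)*sin(z) and Q(z) = z^3 + z^2/3 + 11*I*z^2/6 - 5*z/3 + 17*I*z/18 - 7/18 - I/2, each pole is simple, so Res(f, z₀) = P(z₀)/Q'(z₀) with Q'(z) = 3*z^2 + 2*z/3 + 11*I*z/3 - 5/3 + 17*I/18.
  Res(f, -1 - I/3) = P(-1 - I/3)/Q'(-1 - I/3) = (-exp(-1 - I/3)*sin(1 + I/3))/(14/9 - 17*I/18) = (-504/1073 - 306*I/1073)*exp(-1 - I/3)*sin(1 + I/3)
  Res(f, -I/2) = P(-I/2)/Q'(-I/2) = (-I*exp(-I/2)*sinh(1/2))/(-7/12 + 11*I/18) = (-792/925 + 756*I/925)*exp(-I/2)*sinh(1/2)
  Res(f, 2/3 - I) = P(2/3 - I)/Q'(2/3 - I) = (exp(2/3 - I)*sin(2/3 - I))/(7/9 - 23*I/18) = (252/725 + 414*I/725)*exp(2/3 - I)*sin(2/3 - I)

Sum of residues inside C: (252/725 + 414*I/725)*exp(2/3 - I)*sin(2/3 - I) + (-504/1073 - 306*I/1073)*exp(-1 - I/3)*sin(1 + I/3) + (-792/925 + 756*I/925)*exp(-I/2)*sinh(1/2)
∮_C f(z) dz = 2πi · ((252/725 + 414*I/725)*exp(2/3 - I)*sin(2/3 - I) + (-504/1073 - 306*I/1073)*exp(-1 - I/3)*sin(1 + I/3) + (-792/925 + 756*I/925)*exp(-I/2)*sinh(1/2)) = pi*(-1512/925 - 1584*I/925)*exp(-I/2)*sinh(1/2) + pi*(612/1073 - 1008*I/1073)*exp(-1 - I/3)*sin(1 + I/3) + pi*(-828/725 + 504*I/725)*exp(2/3 - I)*sin(2/3 - I)

Final answer: pi*(-1512/925 - 1584*I/925)*exp(-I/2)*sinh(1/2) + pi*(612/1073 - 1008*I/1073)*exp(-1 - I/3)*sin(1 + I/3) + pi*(-828/725 + 504*I/725)*exp(2/3 - I)*sin(2/3 - I)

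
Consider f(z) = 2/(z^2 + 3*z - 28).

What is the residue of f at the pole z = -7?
-2/11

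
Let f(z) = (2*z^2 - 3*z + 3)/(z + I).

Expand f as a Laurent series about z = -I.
(1 + 3*I)/(z + I) - 3 - 4*I + 2*(z + I)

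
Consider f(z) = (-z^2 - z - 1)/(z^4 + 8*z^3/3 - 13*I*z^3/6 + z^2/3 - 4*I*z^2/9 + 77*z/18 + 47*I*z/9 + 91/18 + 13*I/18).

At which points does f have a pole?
{-2 + 3*I/2, -1 + 2*I/3, -2/3 + I, 1 - I}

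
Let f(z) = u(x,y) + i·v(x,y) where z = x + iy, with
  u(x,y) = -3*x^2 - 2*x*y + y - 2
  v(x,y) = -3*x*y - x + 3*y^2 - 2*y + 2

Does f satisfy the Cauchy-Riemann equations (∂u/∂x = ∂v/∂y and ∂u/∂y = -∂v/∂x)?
∂u/∂x = -6*x - 2*y
∂v/∂y = -3*x + 6*y - 2
∂u/∂y = 1 - 2*x
∂v/∂x = -3*y - 1
∂u/∂x ≠ ∂v/∂y and ∂u/∂y ≠ -∂v/∂x; the Cauchy-Riemann equations are not satisfied, so f is not analytic.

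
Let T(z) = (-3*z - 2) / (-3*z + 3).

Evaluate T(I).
Substitute z = I:
  numerator:   -3*(I) - 2 = -2 - 3*I
  denominator: -3*(I) + 3 = 3 - 3*I
T(I) = (-2 - 3*I)/(3 - 3*I); multiplying numerator and denominator by the conjugate 3 + 3*I gives (3 - 15*I)/18 = 1/6 - 5*I/6

Final answer: 1/6 - 5*I/6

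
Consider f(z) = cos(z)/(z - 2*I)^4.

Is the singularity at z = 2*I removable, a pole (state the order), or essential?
Write f(z) = g(z)/(z - 2*I)^4 with g(z) = cos(z).
g is entire and g(2*I) = cosh(2) ≠ 0, so no factor of (z - 2*I) cancels: the Laurent expansion of f about z = 2*I starts at the power -4, i.e. lim_{z→z₀} (z - z₀)^4 f(z) = cosh(2) is finite and nonzero.
So z = 2*I is a pole of order 4.

Final answer: pole of order 4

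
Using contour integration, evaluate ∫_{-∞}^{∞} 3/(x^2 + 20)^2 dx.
Let f(z) = 3/(z^2 + 20)^2. The denominator has no real zeros and deg Q - deg P = 4 ≥ 2, so the integral of f over the upper semicircle |z| = R tends to 0 as R → ∞. Closing the contour in the upper half-plane,
  ∫_{-∞}^{∞} f(x) dx = 2πi · Σ Res(f, z_k)  over the poles with Im z_k > 0.

Zeros of the denominator: z^2 + 20 = 0 gives z = ±2*sqrt(5)*I.
Upper half-plane: z = 2*sqrt(5)*I (a pole of order 2).

Write f(z) = g(z)/(z - 2*sqrt(5)*I)^2 with g(z) = 3/(z + 2*sqrt(5)*I)^2. For a double pole, Res(f, z₀) = g'(z₀):
  g'(z) = -6/(z + 2*sqrt(5)*I)^3
  Res(f, 2*sqrt(5)*I) = g'(2*sqrt(5)*I) = -3*sqrt(5)*I/800

∫_{-∞}^{∞} f(x) dx = 2πi · (-3*sqrt(5)*I/800) = 3*sqrt(5)*pi/400

Final answer: 3*sqrt(5)*pi/400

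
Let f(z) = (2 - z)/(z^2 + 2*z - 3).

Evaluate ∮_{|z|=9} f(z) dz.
-2*I*pi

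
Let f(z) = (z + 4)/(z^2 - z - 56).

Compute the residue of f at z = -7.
Write f(z) = P(z)/Q(z) with P(z) = z + 4 and Q(z) = z^2 - z - 56.
The denominator factors as Q(z) = (z + 7)*(z - 8), so z = -7 is a simple zero of Q and P is analytic there; z = -7 is therefore a simple pole and
  Res(f, z₀) = P(z₀)/Q'(z₀).

Q'(z) = 2*z - 1, so Q'(-7) = -15.
P(-7) = -3.

Res(f, -7) = (-3)/(-15) = 1/5

Final answer: 1/5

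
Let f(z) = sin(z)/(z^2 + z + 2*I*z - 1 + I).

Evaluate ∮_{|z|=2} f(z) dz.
By the residue theorem, ∮_C f(z) dz = 2πi · (sum of the residues of f at the poles inside |z| = 2).

The denominator factors as (z + 1 + I)*(z + I), so the singularities of f are simple poles at z = -1 - I, z = -I.
  |-1 - I|² = 2 < 4 = 2², so this pole is inside the contour.
  |-I|² = 1 < 4 = 2², so this pole is inside the contour.

With P(z) = sin(z) and Q(z) = z^2 + z + 2*I*z - 1 + I, each pole is simple, so Res(f, z₀) = P(z₀)/Q'(z₀) with Q'(z) = 2*z + 1 + 2*I.
  Res(f, -1 - I) = P(-1 - I)/Q'(-1 - I) = (-sin(1 + I))/(-1) = sin(1 + I)
  Res(f, -I) = P(-I)/Q'(-I) = (-I*sinh(1))/(1) = -I*sinh(1)

Sum of residues inside C: -I*sinh(1) + sin(1 + I)
∮_C f(z) dz = 2πi · (-I*sinh(1) + sin(1 + I)) = 2*pi*sinh(1) + 2*I*pi*sin(1 + I)

Final answer: 2*pi*sinh(1) + 2*I*pi*sin(1 + I)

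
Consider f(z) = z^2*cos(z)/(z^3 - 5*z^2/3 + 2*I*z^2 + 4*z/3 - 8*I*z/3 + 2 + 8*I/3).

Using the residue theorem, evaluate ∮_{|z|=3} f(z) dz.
pi*(-6/13 - 4*I/13)*cos(1/3 + I) + pi*(6/13 + 4*I/13)*cos(1 + I) + 2*I*pi*cos(1 - 2*I)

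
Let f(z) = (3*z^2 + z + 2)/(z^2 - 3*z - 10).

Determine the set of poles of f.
{-2, 5}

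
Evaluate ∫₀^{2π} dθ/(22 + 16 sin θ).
Call the integral J. The integrand is 2π-periodic and we integrate over a full period, so shifting θ does not change the value (θ → θ + π/2 turns sin θ into cos θ). Hence
  J = ∫₀^{2π} dθ/(22 + 16 cos θ).
Put z = e^{iθ}: then cos θ = (z + 1/z)/2, dθ = dz/(iz), and z runs once counterclockwise around |z| = 1:
  J = ∮_{|z|=1} 1/(22 + 16*(z + 1/z)/2) · dz/(iz) = (2/i) ∮_{|z|=1} dz/(16*z^2 + 44*z + 16).
The roots of 16*z^2 + 44*z + 16 are z = (-22 ± sqrt(22^2 - 16^2))/16, with sqrt(228) = 2*sqrt(57); their product is 1, so only z₊ = -11/8 + sqrt(57)/8 lies inside the unit circle (z₋ = -11/8 - sqrt(57)/8 lies outside).
z₊ is a simple zero of q(z) = 16*z^2 + 44*z + 16, so Res(1/q, z₊) = 1/q'(z₊) with q'(z) = 32*z + 44; and q'(z₊) = 16*(z₊ - z₋) = 4*sqrt(57).
Therefore J = (2/i) · 2πi · 1/(4*sqrt(57)) = 2*pi/(2*sqrt(57)) = sqrt(57)*pi/57

Final answer: sqrt(57)*pi/57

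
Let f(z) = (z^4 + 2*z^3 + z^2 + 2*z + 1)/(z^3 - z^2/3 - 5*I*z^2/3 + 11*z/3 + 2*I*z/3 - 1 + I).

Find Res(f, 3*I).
Write f(z) = P(z)/Q(z) with P(z) = z^4 + 2*z^3 + z^2 + 2*z + 1 and Q(z) = z^3 - z^2/3 - 5*I*z^2/3 + 11*z/3 + 2*I*z/3 - 1 + I.
The denominator factors as Q(z) = (z - 1/3 + I/3)*(z + I)*(z - 3*I), so z = 3*I is a simple zero of Q and P is analytic there; z = 3*I is therefore a simple pole and
  Res(f, z₀) = P(z₀)/Q'(z₀).

Q'(z) = 3*z^2 - 2*z/3 - 10*I*z/3 + 11/3 + 2*I/3, so Q'(3*I) = -40/3 - 4*I/3.
P(3*I) = 73 - 48*I.

Res(f, 3*I) = (73 - 48*I)/(-40/3 - 4*I/3) = -1023/202 + 1659*I/404

Final answer: -1023/202 + 1659*I/404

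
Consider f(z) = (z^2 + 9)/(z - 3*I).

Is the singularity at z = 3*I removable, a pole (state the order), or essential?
removable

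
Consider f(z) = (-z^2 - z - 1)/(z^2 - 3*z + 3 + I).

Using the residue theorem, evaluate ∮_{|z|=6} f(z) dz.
By the residue theorem, ∮_C f(z) dz = 2πi · (sum of the residues of f at the poles inside |z| = 6).

The denominator factors as (z - 1 - I)*(z - 2 + I), so the singularities of f are simple poles at z = 1 + I, z = 2 - I.
  |1 + I|² = 2 < 36 = 6², so this pole is inside the contour.
  |2 - I|² = 5 < 36 = 6², so this pole is inside the contour.

With P(z) = -z^2 - z - 1 and Q(z) = z^2 - 3*z + 3 + I, each pole is simple, so Res(f, z₀) = P(z₀)/Q'(z₀) with Q'(z) = 2*z - 3.
  Res(f, 1 + I) = P(1 + I)/Q'(1 + I) = (-2 - 3*I)/(-1 + 2*I) = -4/5 + 7*I/5
  Res(f, 2 - I) = P(2 - I)/Q'(2 - I) = (-6 + 5*I)/(1 - 2*I) = -16/5 - 7*I/5

Sum of residues inside C: -4
∮_C f(z) dz = 2πi · (-4) = -8*I*pi

Final answer: -8*I*pi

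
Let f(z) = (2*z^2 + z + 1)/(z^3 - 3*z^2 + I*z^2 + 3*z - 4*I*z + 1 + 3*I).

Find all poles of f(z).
{-I, 1 - I, 2 + I}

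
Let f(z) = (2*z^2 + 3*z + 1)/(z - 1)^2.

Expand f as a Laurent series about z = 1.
Put w = z - (1), i.e. z = w + 1. The denominator is w^2, so it suffices to rewrite the numerator in powers of w.

P(z) = 2*z^2 + 3*z + 1
P(w + 1) = 6 + 7*w + 2*w^2

Dividing each term by w^2:
  f = 6/w^2 + 7/w + 2

Substituting back w = z - 1:
  f(z) = 6/(z - 1)^2 + 7/(z - 1) + 2

The series is finite because the numerator is a polynomial; the negative powers form the principal part, and the coefficient of 1/(z - 1) gives Res(f, 1) = 7.

Final answer: 6/(z - 1)^2 + 7/(z - 1) + 2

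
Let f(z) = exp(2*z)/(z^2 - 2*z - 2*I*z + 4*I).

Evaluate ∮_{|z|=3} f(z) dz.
By the residue theorem, ∮_C f(z) dz = 2πi · (sum of the residues of f at the poles inside |z| = 3).

The denominator factors as (z - 2)*(z - 2*I), so the singularities of f are simple poles at z = 2, z = 2*I.
  |2|² = 4 < 9 = 3², so this pole is inside the contour.
  |2*I|² = 4 < 9 = 3², so this pole is inside the contour.

With P(z) = exp(2*z) and Q(z) = z^2 - 2*z - 2*I*z + 4*I, each pole is simple, so Res(f, z₀) = P(z₀)/Q'(z₀) with Q'(z) = 2*z - 2 - 2*I.
  Res(f, 2) = P(2)/Q'(2) = (exp(4))/(2 - 2*I) = (1/4 + I/4)*exp(4)
  Res(f, 2*I) = P(2*I)/Q'(2*I) = (exp(4*I))/(-2 + 2*I) = (-1/4 - I/4)*exp(4*I)

Sum of residues inside C: (-1/4 - I/4)*exp(4*I) + (1/4 + I/4)*exp(4)
∮_C f(z) dz = 2πi · ((-1/4 - I/4)*exp(4*I) + (1/4 + I/4)*exp(4)) = pi*(1/2 - I/2)*exp(4*I) + pi*(-1/2 + I/2)*exp(4)

Final answer: pi*(1/2 - I/2)*exp(4*I) + pi*(-1/2 + I/2)*exp(4)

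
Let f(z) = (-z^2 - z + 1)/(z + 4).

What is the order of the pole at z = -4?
Factor the denominator:
  z + 4 = (z + 4)

The numerator P(z) = -z^2 - z + 1 has P(-4) = -11 ≠ 0, so no factor of (z + 4) cancels.
Near z = -4 we can therefore write f(z) = g(z)/(z + 4) with g analytic at -4 and g(-4) ≠ 0 (g is just the numerator).

Hence z = -4 is a pole of order 1.

Final answer: 1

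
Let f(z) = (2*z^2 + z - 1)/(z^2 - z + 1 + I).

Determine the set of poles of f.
The singularities of f are the zeros of the denominator. Factoring,
  z^2 - z + 1 + I = (z - 1 + I)*(z - I)
so the candidates are z = 1 - I, z = I.

Check the numerator P(z) = 2*z^2 + z - 1 at each one:
  P(1 - I) = -5*I ≠ 0, so z = 1 - I is a (simple) pole.
  P(I) = -3 + I ≠ 0, so z = I is a (simple) pole.

Poles of f: {I, 1 - I}

Final answer: {I, 1 - I}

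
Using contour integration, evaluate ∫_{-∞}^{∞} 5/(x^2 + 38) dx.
Let f(z) = 5/(z^2 + 38). The denominator has no real zeros and deg Q - deg P = 2 ≥ 2, so the integral of f over the upper semicircle |z| = R tends to 0 as R → ∞. Closing the contour in the upper half-plane,
  ∫_{-∞}^{∞} f(x) dx = 2πi · Σ Res(f, z_k)  over the poles with Im z_k > 0.

Zeros of the denominator: z^2 + 38 = 0 gives z = ±sqrt(38)*I.
Upper half-plane: z = sqrt(38)*I (simple).

Each pole is a simple zero of Q(z) = z^2 + 38, so Res(f, z₀) = P(z₀)/Q'(z₀) with P(z) = 5, Q'(z) = 2*z:
  Res(f, sqrt(38)*I) = (5)/(2*sqrt(38)*I) = -5*sqrt(38)*I/76

∫_{-∞}^{∞} f(x) dx = 2πi · (-5*sqrt(38)*I/76) = 5*sqrt(38)*pi/38

Final answer: 5*sqrt(38)*pi/38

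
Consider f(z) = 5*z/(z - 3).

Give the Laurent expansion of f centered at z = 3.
Put w = z - (3), i.e. z = w + 3. The denominator is w, so it suffices to rewrite the numerator in powers of w.

P(z) = 5*z
P(w + 3) = 15 + 5*w

Dividing each term by w:
  f = 15/w + 5

Substituting back w = z - 3:
  f(z) = 15/(z - 3) + 5

The series is finite because the numerator is a polynomial; the negative powers form the principal part, and the coefficient of 1/(z - 3) gives Res(f, 3) = 15.

Final answer: 15/(z - 3) + 5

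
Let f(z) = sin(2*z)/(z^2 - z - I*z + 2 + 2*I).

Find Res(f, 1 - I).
Write f(z) = P(z)/Q(z) with P(z) = sin(2*z) and Q(z) = z^2 - z - I*z + 2 + 2*I.
The denominator factors as Q(z) = (z - 2*I)*(z - 1 + I), so z = 1 - I is a simple zero of Q and P is analytic there; z = 1 - I is therefore a simple pole and
  Res(f, z₀) = P(z₀)/Q'(z₀).

Q'(z) = 2*z - 1 - I, so Q'(1 - I) = 1 - 3*I.
P(1 - I) = sin(2 - 2*I).

Res(f, 1 - I) = (sin(2 - 2*I))/(1 - 3*I) = (1/10 + 3*I/10)*sin(2 - 2*I)

Final answer: (1/10 + 3*I/10)*sin(2 - 2*I)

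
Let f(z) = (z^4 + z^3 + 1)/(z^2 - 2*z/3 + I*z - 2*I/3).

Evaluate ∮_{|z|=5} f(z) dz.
pi*(2/9 - 50*I/27)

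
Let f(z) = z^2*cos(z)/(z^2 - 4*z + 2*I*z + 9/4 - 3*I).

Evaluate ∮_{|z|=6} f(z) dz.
By the residue theorem, ∮_C f(z) dz = 2πi · (sum of the residues of f at the poles inside |z| = 6).

The denominator factors as (z - 1 + I/2)*(z - 3 + 3*I/2), so the singularities of f are simple poles at z = 1 - I/2, z = 3 - 3*I/2.
  |1 - I/2|² = 5/4 < 36 = 6², so this pole is inside the contour.
  |3 - 3*I/2|² = 45/4 < 36 = 6², so this pole is inside the contour.

With P(z) = z^2*cos(z) and Q(z) = z^2 - 4*z + 2*I*z + 9/4 - 3*I, each pole is simple, so Res(f, z₀) = P(z₀)/Q'(z₀) with Q'(z) = 2*z - 4 + 2*I.
  Res(f, 1 - I/2) = P(1 - I/2)/Q'(1 - I/2) = ((3/4 - I)*cos(1 - I/2))/(-2 + I) = (-1/2 + I/4)*cos(1 - I/2)
  Res(f, 3 - 3*I/2) = P(3 - 3*I/2)/Q'(3 - 3*I/2) = ((27/4 - 9*I)*cos(3 - 3*I/2))/(2 - I) = (9/2 - 9*I/4)*cos(3 - 3*I/2)

Sum of residues inside C: (-1/2 + I/4)*cos(1 - I/2) + (9/2 - 9*I/4)*cos(3 - 3*I/2)
∮_C f(z) dz = 2πi · ((-1/2 + I/4)*cos(1 - I/2) + (9/2 - 9*I/4)*cos(3 - 3*I/2)) = pi*(9/2 + 9*I)*cos(3 - 3*I/2) + pi*(-1/2 - I)*cos(1 - I/2)

Final answer: pi*(9/2 + 9*I)*cos(3 - 3*I/2) + pi*(-1/2 - I)*cos(1 - I/2)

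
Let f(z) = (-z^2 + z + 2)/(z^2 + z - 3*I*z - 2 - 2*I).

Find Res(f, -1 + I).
Write f(z) = P(z)/Q(z) with P(z) = -z^2 + z + 2 and Q(z) = z^2 + z - 3*I*z - 2 - 2*I.
The denominator factors as Q(z) = (z - 2*I)*(z + 1 - I), so z = -1 + I is a simple zero of Q and P is analytic there; z = -1 + I is therefore a simple pole and
  Res(f, z₀) = P(z₀)/Q'(z₀).

Q'(z) = 2*z + 1 - 3*I, so Q'(-1 + I) = -1 - I.
P(-1 + I) = 1 + 3*I.

Res(f, -1 + I) = (1 + 3*I)/(-1 - I) = -2 - I

Final answer: -2 - I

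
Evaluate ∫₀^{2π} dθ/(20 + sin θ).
Call the integral J. The integrand is 2π-periodic and we integrate over a full period, so shifting θ does not change the value (θ → θ + π/2 turns sin θ into cos θ). Hence
  J = ∫₀^{2π} dθ/(20 + cos θ).
Put z = e^{iθ}: then cos θ = (z + 1/z)/2, dθ = dz/(iz), and z runs once counterclockwise around |z| = 1:
  J = ∮_{|z|=1} 1/(20 + (z + 1/z)/2) · dz/(iz) = (2/i) ∮_{|z|=1} dz/(z^2 + 40*z + 1).
The roots of z^2 + 40*z + 1 are z = (-20 ± sqrt(20^2 - 1^2)), with sqrt(399) = sqrt(399); their product is 1, so only z₊ = -20 + sqrt(399) lies inside the unit circle (z₋ = -20 - sqrt(399) lies outside).
z₊ is a simple zero of q(z) = z^2 + 40*z + 1, so Res(1/q, z₊) = 1/q'(z₊) with q'(z) = 2*z + 40; and q'(z₊) = (z₊ - z₋) = 2*sqrt(399).
Therefore J = (2/i) · 2πi · 1/(2*sqrt(399)) = 2*pi/(sqrt(399)) = 2*sqrt(399)*pi/399

Final answer: 2*sqrt(399)*pi/399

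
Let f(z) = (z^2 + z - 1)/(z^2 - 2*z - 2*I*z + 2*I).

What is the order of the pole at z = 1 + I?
Factor the denominator:
  z^2 - 2*z - 2*I*z + 2*I = (z - 1 - I)^2

The numerator P(z) = z^2 + z - 1 has P(1 + I) = 3*I ≠ 0, so no factor of (z - 1 - I) cancels.
Near z = 1 + I we can therefore write f(z) = g(z)/(z - 1 - I)^2 with g analytic at 1 + I and g(1 + I) ≠ 0 (g is just the numerator).

Hence z = 1 + I is a pole of order 2.

Final answer: 2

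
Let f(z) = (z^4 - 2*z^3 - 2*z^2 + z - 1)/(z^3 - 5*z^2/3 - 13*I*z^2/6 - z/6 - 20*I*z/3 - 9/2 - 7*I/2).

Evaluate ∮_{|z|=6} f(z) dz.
By the residue theorem, ∮_C f(z) dz = 2πi · (sum of the residues of f at the poles inside |z| = 6).

The denominator factors as (z - 3 - 3*I)*(z + 1/3 - 2*I/3)*(z + 1 + 3*I/2), so the singularities of f are simple poles at z = 3 + 3*I, z = -1/3 + 2*I/3, z = -1 - 3*I/2.
  |3 + 3*I|² = 18 < 36 = 6², so this pole is inside the contour.
  |-1/3 + 2*I/3|² = 5/9 < 36 = 6², so this pole is inside the contour.
  |-1 - 3*I/2|² = 13/4 < 36 = 6², so this pole is inside the contour.

With P(z) = z^4 - 2*z^3 - 2*z^2 + z - 1 and Q(z) = z^3 - 5*z^2/3 - 13*I*z^2/6 - z/6 - 20*I*z/3 - 9/2 - 7*I/2, each pole is simple, so Res(f, z₀) = P(z₀)/Q'(z₀) with Q'(z) = 3*z^2 - 10*z/3 - 13*I*z/3 - 1/6 - 20*I/3.
  Res(f, 3 + 3*I) = P(3 + 3*I)/Q'(3 + 3*I) = (-214 - 141*I)/(17/6 + 73*I/3) = -145344/21605 + 173082*I/21605
  Res(f, -1/3 + 2*I/3) = P(-1/3 + 2*I/3)/Q'(-1/3 + 2*I/3) = (-127/81 + 2*I)/(17/6 - 79*I/9) = -21382/82695 - 23608*I/248085
  Res(f, -1 - 3*I/2) = P(-1 - 3*I/2)/Q'(-1 - 3*I/2) = (-295/16 - 51*I/4)/(-85/12 + 35*I/3) = -2091/21460 + 8796*I/5365

Sum of residues inside C: -85/12 + 86*I/9
∮_C f(z) dz = 2πi · (-85/12 + 86*I/9) = pi*(-172/9 - 85*I/6)

Final answer: pi*(-172/9 - 85*I/6)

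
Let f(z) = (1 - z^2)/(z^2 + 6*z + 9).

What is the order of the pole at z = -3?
Factor the denominator:
  z^2 + 6*z + 9 = (z + 3)^2

The numerator P(z) = 1 - z^2 has P(-3) = -8 ≠ 0, so no factor of (z + 3) cancels.
Near z = -3 we can therefore write f(z) = g(z)/(z + 3)^2 with g analytic at -3 and g(-3) ≠ 0 (g is just the numerator).

Hence z = -3 is a pole of order 2.

Final answer: 2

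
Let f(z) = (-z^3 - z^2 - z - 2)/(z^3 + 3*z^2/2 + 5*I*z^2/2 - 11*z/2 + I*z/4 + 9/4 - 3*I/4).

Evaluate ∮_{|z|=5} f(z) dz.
By the residue theorem, ∮_C f(z) dz = 2πi · (sum of the residues of f at the poles inside |z| = 5).

The denominator factors as (z - 1/2)*(z - 1 + I)*(z + 3 + 3*I/2), so the singularities of f are simple poles at z = 1/2, z = 1 - I, z = -3 - 3*I/2.
  |1/2|² = 1/4 < 25 = 5², so this pole is inside the contour.
  |1 - I|² = 2 < 25 = 5², so this pole is inside the contour.
  |-3 - 3*I/2|² = 45/4 < 25 = 5², so this pole is inside the contour.

With P(z) = -z^3 - z^2 - z - 2 and Q(z) = z^3 + 3*z^2/2 + 5*I*z^2/2 - 11*z/2 + I*z/4 + 9/4 - 3*I/4, each pole is simple, so Res(f, z₀) = P(z₀)/Q'(z₀) with Q'(z) = 3*z^2 + 3*z + 5*I*z - 11/2 + I/4.
  Res(f, 1/2) = P(1/2)/Q'(1/2) = (-23/8)/(-13/4 + 11*I/4) = 299/580 + 253*I/580
  Res(f, 1 - I) = P(1 - I)/Q'(1 - I) = (-1 + 5*I)/(5/2 - 15*I/4) = -68/65 + 28*I/65
  Res(f, -3 - 3*I/2) = P(-3 - 3*I/2)/Q'(-3 - 3*I/2) = (1 + 237*I/8)/(53/4 + 31*I/4) = 7771/7540 + 12313*I/7540

Sum of residues inside C: 1/2 + 5*I/2
∮_C f(z) dz = 2πi · (1/2 + 5*I/2) = pi*(-5 + I)

Final answer: pi*(-5 + I)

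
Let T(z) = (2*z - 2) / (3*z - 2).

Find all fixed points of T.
{2/3 - sqrt(2)*I/3, 2/3 + sqrt(2)*I/3}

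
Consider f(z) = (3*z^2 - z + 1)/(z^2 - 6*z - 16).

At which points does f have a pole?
The singularities of f are the zeros of the denominator. Factoring,
  z^2 - 6*z - 16 = (z - 8)*(z + 2)
so the candidates are z = 8, z = -2.

Check the numerator P(z) = 3*z^2 - z + 1 at each one:
  P(8) = 185 ≠ 0, so z = 8 is a (simple) pole.
  P(-2) = 15 ≠ 0, so z = -2 is a (simple) pole.

Poles of f: {-2, 8}

Final answer: {-2, 8}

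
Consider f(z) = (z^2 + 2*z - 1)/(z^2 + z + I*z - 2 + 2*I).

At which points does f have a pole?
The singularities of f are the zeros of the denominator. Factoring,
  z^2 + z + I*z - 2 + 2*I = (z + 2)*(z - 1 + I)
so the candidates are z = -2, z = 1 - I.

Check the numerator P(z) = z^2 + 2*z - 1 at each one:
  P(-2) = -1 ≠ 0, so z = -2 is a (simple) pole.
  P(1 - I) = 1 - 4*I ≠ 0, so z = 1 - I is a (simple) pole.

Poles of f: {-2, 1 - I}

Final answer: {-2, 1 - I}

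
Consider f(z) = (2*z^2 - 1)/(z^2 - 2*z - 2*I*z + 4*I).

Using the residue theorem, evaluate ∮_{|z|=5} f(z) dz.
By the residue theorem, ∮_C f(z) dz = 2πi · (sum of the residues of f at the poles inside |z| = 5).

The denominator factors as (z - 2*I)*(z - 2), so the singularities of f are simple poles at z = 2*I, z = 2.
  |2*I|² = 4 < 25 = 5², so this pole is inside the contour.
  |2|² = 4 < 25 = 5², so this pole is inside the contour.

With P(z) = 2*z^2 - 1 and Q(z) = z^2 - 2*z - 2*I*z + 4*I, each pole is simple, so Res(f, z₀) = P(z₀)/Q'(z₀) with Q'(z) = 2*z - 2 - 2*I.
  Res(f, 2*I) = P(2*I)/Q'(2*I) = (-9)/(-2 + 2*I) = 9/4 + 9*I/4
  Res(f, 2) = P(2)/Q'(2) = (7)/(2 - 2*I) = 7/4 + 7*I/4

Sum of residues inside C: 4 + 4*I
∮_C f(z) dz = 2πi · (4 + 4*I) = pi*(-8 + 8*I)

Final answer: pi*(-8 + 8*I)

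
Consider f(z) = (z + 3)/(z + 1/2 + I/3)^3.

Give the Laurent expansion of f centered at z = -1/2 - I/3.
Put w = z - (-1/2 - I/3), i.e. z = w - 1/2 - I/3. The denominator is w^3, so it suffices to rewrite the numerator in powers of w.

P(z) = z + 3
P(w - 1/2 - I/3) = 5/2 - I/3 + w

Dividing each term by w^3:
  f = (5/2 - I/3)/w^3 + 1/w^2

Substituting back w = z + 1/2 + I/3:
  f(z) = (5/2 - I/3)/(z + 1/2 + I/3)^3 + 1/(z + 1/2 + I/3)^2

The series is finite because the numerator is a polynomial; the negative powers form the principal part.

Final answer: (5/2 - I/3)/(z + 1/2 + I/3)^3 + 1/(z + 1/2 + I/3)^2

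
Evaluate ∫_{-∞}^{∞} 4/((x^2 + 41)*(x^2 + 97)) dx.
pi*(-41*sqrt(97) + 97*sqrt(41))/55678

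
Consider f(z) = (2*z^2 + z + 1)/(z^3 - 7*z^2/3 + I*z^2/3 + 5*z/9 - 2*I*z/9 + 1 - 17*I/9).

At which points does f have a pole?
The singularities of f are the zeros of the denominator. Factoring,
  z^3 - 7*z^2/3 + I*z^2/3 + 5*z/9 - 2*I*z/9 + 1 - 17*I/9 = (z - 2 - I/3)*(z - 1 + I)*(z + 2/3 - I/3)
so the candidates are z = 2 + I/3, z = 1 - I, z = -2/3 + I/3.

Check the numerator P(z) = 2*z^2 + z + 1 at each one:
  P(2 + I/3) = 97/9 + 3*I ≠ 0, so z = 2 + I/3 is a (simple) pole.
  P(1 - I) = 2 - 5*I ≠ 0, so z = 1 - I is a (simple) pole.
  P(-2/3 + I/3) = 1 - 5*I/9 ≠ 0, so z = -2/3 + I/3 is a (simple) pole.

Poles of f: {-2/3 + I/3, 1 - I, 2 + I/3}

Final answer: {-2/3 + I/3, 1 - I, 2 + I/3}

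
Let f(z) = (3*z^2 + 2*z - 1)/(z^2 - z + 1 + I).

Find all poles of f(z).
{I, 1 - I}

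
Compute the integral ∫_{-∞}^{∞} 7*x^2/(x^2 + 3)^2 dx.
Let f(z) = 7*z^2/(z^2 + 3)^2. The denominator has no real zeros and deg Q - deg P = 2 ≥ 2, so the integral of f over the upper semicircle |z| = R tends to 0 as R → ∞. Closing the contour in the upper half-plane,
  ∫_{-∞}^{∞} f(x) dx = 2πi · Σ Res(f, z_k)  over the poles with Im z_k > 0.

Zeros of the denominator: z^2 + 3 = 0 gives z = ±sqrt(3)*I.
Upper half-plane: z = sqrt(3)*I (a pole of order 2).

Write f(z) = g(z)/(z - sqrt(3)*I)^2 with g(z) = 7*z^2/(z + sqrt(3)*I)^2. For a double pole, Res(f, z₀) = g'(z₀):
  g'(z) = 14*sqrt(3)*I*z/(z + sqrt(3)*I)^3
  Res(f, sqrt(3)*I) = g'(sqrt(3)*I) = -7*sqrt(3)*I/12

∫_{-∞}^{∞} f(x) dx = 2πi · (-7*sqrt(3)*I/12) = 7*sqrt(3)*pi/6

Final answer: 7*sqrt(3)*pi/6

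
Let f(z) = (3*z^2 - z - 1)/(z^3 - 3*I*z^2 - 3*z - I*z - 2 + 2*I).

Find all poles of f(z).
{-1, 2*I, 1 + I}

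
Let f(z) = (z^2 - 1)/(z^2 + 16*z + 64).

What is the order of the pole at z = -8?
Factor the denominator:
  z^2 + 16*z + 64 = (z + 8)^2

The numerator P(z) = z^2 - 1 has P(-8) = 63 ≠ 0, so no factor of (z + 8) cancels.
Near z = -8 we can therefore write f(z) = g(z)/(z + 8)^2 with g analytic at -8 and g(-8) ≠ 0 (g is just the numerator).

Hence z = -8 is a pole of order 2.

Final answer: 2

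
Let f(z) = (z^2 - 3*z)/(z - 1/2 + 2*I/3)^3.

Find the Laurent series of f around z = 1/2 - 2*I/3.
Put w = z - (1/2 - 2*I/3), i.e. z = w + 1/2 - 2*I/3. The denominator is w^3, so it suffices to rewrite the numerator in powers of w.

P(z) = z^2 - 3*z
P(w + 1/2 - 2*I/3) = -61/36 + 4*I/3 + (-2 - 4*I/3)*w + w^2

Dividing each term by w^3:
  f = (-61/36 + 4*I/3)/w^3 + (-2 - 4*I/3)/w^2 + 1/w

Substituting back w = z - 1/2 + 2*I/3:
  f(z) = (-61/36 + 4*I/3)/(z - 1/2 + 2*I/3)^3 + (-2 - 4*I/3)/(z - 1/2 + 2*I/3)^2 + 1/(z - 1/2 + 2*I/3)

The series is finite because the numerator is a polynomial; the negative powers form the principal part, and the coefficient of 1/(z - 1/2 + 2*I/3) gives Res(f, 1/2 - 2*I/3) = 1.

Final answer: (-61/36 + 4*I/3)/(z - 1/2 + 2*I/3)^3 + (-2 - 4*I/3)/(z - 1/2 + 2*I/3)^2 + 1/(z - 1/2 + 2*I/3)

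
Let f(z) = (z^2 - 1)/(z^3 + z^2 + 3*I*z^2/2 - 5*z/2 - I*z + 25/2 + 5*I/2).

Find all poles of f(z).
The singularities of f are the zeros of the denominator. Factoring,
  z^3 + z^2 + 3*I*z^2/2 - 5*z/2 - I*z + 25/2 + 5*I/2 = (z + 3 + I)*(z - 1 - 3*I/2)*(z - 1 + 2*I)
so the candidates are z = -3 - I, z = 1 + 3*I/2, z = 1 - 2*I.

Check the numerator P(z) = z^2 - 1 at each one:
  P(-3 - I) = 7 + 6*I ≠ 0, so z = -3 - I is a (simple) pole.
  P(1 + 3*I/2) = -9/4 + 3*I ≠ 0, so z = 1 + 3*I/2 is a (simple) pole.
  P(1 - 2*I) = -4 - 4*I ≠ 0, so z = 1 - 2*I is a (simple) pole.

Poles of f: {-3 - I, 1 - 2*I, 1 + 3*I/2}

Final answer: {-3 - I, 1 - 2*I, 1 + 3*I/2}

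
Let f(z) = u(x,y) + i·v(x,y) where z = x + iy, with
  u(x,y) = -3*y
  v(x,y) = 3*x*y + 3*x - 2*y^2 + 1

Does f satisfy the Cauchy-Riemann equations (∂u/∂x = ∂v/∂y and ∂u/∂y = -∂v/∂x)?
∂u/∂x = 0
∂v/∂y = 3*x - 4*y
∂u/∂y = -3
∂v/∂x = 3*y + 3
∂u/∂x ≠ ∂v/∂y and ∂u/∂y ≠ -∂v/∂x; the Cauchy-Riemann equations are not satisfied, so f is not analytic.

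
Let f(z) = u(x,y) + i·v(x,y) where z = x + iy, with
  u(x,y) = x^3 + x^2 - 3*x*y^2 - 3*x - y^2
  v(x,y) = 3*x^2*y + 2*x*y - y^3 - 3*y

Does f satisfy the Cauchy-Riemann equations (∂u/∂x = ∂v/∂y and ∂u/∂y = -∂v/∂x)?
∂u/∂x = 3*x^2 + 2*x - 3*y^2 - 3
∂v/∂y = 3*x^2 + 2*x - 3*y^2 - 3
∂u/∂y = -6*x*y - 2*y
∂v/∂x = 6*x*y + 2*y
∂u/∂x = ∂v/∂y and ∂u/∂y = -∂v/∂x hold identically; f is analytic.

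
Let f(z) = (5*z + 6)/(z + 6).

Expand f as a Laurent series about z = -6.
Put w = z - (-6), i.e. z = w - 6. The denominator is w, so it suffices to rewrite the numerator in powers of w.

P(z) = 5*z + 6
P(w - 6) = -24 + 5*w

Dividing each term by w:
  f = -24/w + 5

Substituting back w = z + 6:
  f(z) = -24/(z + 6) + 5

The series is finite because the numerator is a polynomial; the negative powers form the principal part, and the coefficient of 1/(z + 6) gives Res(f, -6) = -24.

Final answer: -24/(z + 6) + 5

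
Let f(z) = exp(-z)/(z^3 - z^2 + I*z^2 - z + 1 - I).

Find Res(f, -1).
Write f(z) = P(z)/Q(z) with P(z) = exp(-z) and Q(z) = z^3 - z^2 + I*z^2 - z + 1 - I.
The denominator factors as Q(z) = (z - 1)*(z + 1)*(z - 1 + I), so z = -1 is a simple zero of Q and P is analytic there; z = -1 is therefore a simple pole and
  Res(f, z₀) = P(z₀)/Q'(z₀).

Q'(z) = 3*z^2 - 2*z + 2*I*z - 1, so Q'(-1) = 4 - 2*I.
P(-1) = exp(1).

Res(f, -1) = (exp(1))/(4 - 2*I) = exp(1)*(1/5 + I/10)

Final answer: exp(1)*(1/5 + I/10)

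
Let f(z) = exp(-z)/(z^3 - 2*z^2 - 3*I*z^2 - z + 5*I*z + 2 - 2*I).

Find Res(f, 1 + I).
Write f(z) = P(z)/Q(z) with P(z) = exp(-z) and Q(z) = z^3 - 2*z^2 - 3*I*z^2 - z + 5*I*z + 2 - 2*I.
The denominator factors as Q(z) = (z - 1 - I)*(z - 1)*(z - 2*I), so z = 1 + I is a simple zero of Q and P is analytic there; z = 1 + I is therefore a simple pole and
  Res(f, z₀) = P(z₀)/Q'(z₀).

Q'(z) = 3*z^2 - 4*z - 6*I*z - 1 + 5*I, so Q'(1 + I) = 1 + I.
P(1 + I) = exp(-1 - I).

Res(f, 1 + I) = (exp(-1 - I))/(1 + I) = (1/2 - I/2)*exp(-1 - I)

Final answer: (1/2 - I/2)*exp(-1 - I)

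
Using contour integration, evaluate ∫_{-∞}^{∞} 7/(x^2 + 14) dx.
sqrt(14)*pi/2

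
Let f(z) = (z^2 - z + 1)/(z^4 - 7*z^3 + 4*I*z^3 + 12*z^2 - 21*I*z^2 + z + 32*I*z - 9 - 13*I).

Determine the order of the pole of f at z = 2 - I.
3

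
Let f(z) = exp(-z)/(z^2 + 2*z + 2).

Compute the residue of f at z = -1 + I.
-I*exp(1 - I)/2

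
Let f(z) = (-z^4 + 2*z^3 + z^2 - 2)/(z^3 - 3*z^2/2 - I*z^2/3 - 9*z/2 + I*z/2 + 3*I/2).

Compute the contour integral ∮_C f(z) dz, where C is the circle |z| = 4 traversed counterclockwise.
By the residue theorem, ∮_C f(z) dz = 2πi · (sum of the residues of f at the poles inside |z| = 4).

The denominator factors as (z - 3)*(z + 3/2)*(z - I/3), so the singularities of f are simple poles at z = 3, z = -3/2, z = I/3.
  |3|² = 9 < 16 = 4², so this pole is inside the contour.
  |-3/2|² = 9/4 < 16 = 4², so this pole is inside the contour.
  |I/3|² = 1/9 < 16 = 4², so this pole is inside the contour.

With P(z) = -z^4 + 2*z^3 + z^2 - 2 and Q(z) = z^3 - 3*z^2/2 - I*z^2/3 - 9*z/2 + I*z/2 + 3*I/2, each pole is simple, so Res(f, z₀) = P(z₀)/Q'(z₀) with Q'(z) = 3*z^2 - 3*z - 2*I*z/3 - 9/2 + I/2.
  Res(f, 3) = P(3)/Q'(3) = (-20)/(27/2 - 3*I/2) = -60/41 - 20*I/123
  Res(f, -3/2) = P(-3/2)/Q'(-3/2) = (-185/16)/(27/4 + 3*I/2) = -111/68 + 37*I/102
  Res(f, I/3) = P(I/3)/Q'(I/3) = (-172/81 - 2*I/27)/(-83/18 - I/2) = 2866/6273 - 70*I/2091

Sum of residues inside C: -95/36 + I/6
∮_C f(z) dz = 2πi · (-95/36 + I/6) = pi*(-1/3 - 95*I/18)

Final answer: pi*(-1/3 - 95*I/18)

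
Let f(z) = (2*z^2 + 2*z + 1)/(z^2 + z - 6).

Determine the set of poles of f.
The singularities of f are the zeros of the denominator. Factoring,
  z^2 + z - 6 = (z + 3)*(z - 2)
so the candidates are z = -3, z = 2.

Check the numerator P(z) = 2*z^2 + 2*z + 1 at each one:
  P(-3) = 13 ≠ 0, so z = -3 is a (simple) pole.
  P(2) = 13 ≠ 0, so z = 2 is a (simple) pole.

Poles of f: {-3, 2}

Final answer: {-3, 2}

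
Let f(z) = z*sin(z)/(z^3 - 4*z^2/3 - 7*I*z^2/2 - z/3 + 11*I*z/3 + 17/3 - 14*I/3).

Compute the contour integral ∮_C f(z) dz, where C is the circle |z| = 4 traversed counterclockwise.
By the residue theorem, ∮_C f(z) dz = 2πi · (sum of the residues of f at the poles inside |z| = 4).

The denominator factors as (z - 1 - 3*I)*(z + 2/3 - 3*I/2)*(z - 1 + I), so the singularities of f are simple poles at z = 1 + 3*I, z = -2/3 + 3*I/2, z = 1 - I.
  |1 + 3*I|² = 10 < 16 = 4², so this pole is inside the contour.
  |-2/3 + 3*I/2|² = 97/36 < 16 = 4², so this pole is inside the contour.
  |1 - I|² = 2 < 16 = 4², so this pole is inside the contour.

With P(z) = z*sin(z) and Q(z) = z^3 - 4*z^2/3 - 7*I*z^2/2 - z/3 + 11*I*z/3 + 17/3 - 14*I/3, each pole is simple, so Res(f, z₀) = P(z₀)/Q'(z₀) with Q'(z) = 3*z^2 - 8*z/3 - 7*I*z - 1/3 + 11*I/3.
  Res(f, 1 + 3*I) = P(1 + 3*I)/Q'(1 + 3*I) = ((1 + 3*I)*sin(1 + 3*I))/(-6 + 20*I/3) = (63/362 - 111*I/362)*sin(1 + 3*I)
  Res(f, -2/3 + 3*I/2) = P(-2/3 + 3*I/2)/Q'(-2/3 + 3*I/2) = ((2/3 - 3*I/2)*sin(2/3 - 3*I/2))/(235/36 - 5*I/3) = (1776/11765 - 450*I/2353)*sin(2/3 - 3*I/2)
  Res(f, 1 - I) = P(1 - I)/Q'(1 - I) = ((1 - I)*sin(1 - I))/(-10 - 20*I/3) = (-3/130 + 3*I/26)*sin(1 - I)

Sum of residues inside C: (63/362 - 111*I/362)*sin(1 + 3*I) + (1776/11765 - 450*I/2353)*sin(2/3 - 3*I/2) + (-3/130 + 3*I/26)*sin(1 - I)
∮_C f(z) dz = 2πi · ((63/362 - 111*I/362)*sin(1 + 3*I) + (1776/11765 - 450*I/2353)*sin(2/3 - 3*I/2) + (-3/130 + 3*I/26)*sin(1 - I)) = pi*(900/2353 + 3552*I/11765)*sin(2/3 - 3*I/2) + pi*(-3/13 - 3*I/65)*sin(1 - I) + pi*(111/181 + 63*I/181)*sin(1 + 3*I)

Final answer: pi*(900/2353 + 3552*I/11765)*sin(2/3 - 3*I/2) + pi*(-3/13 - 3*I/65)*sin(1 - I) + pi*(111/181 + 63*I/181)*sin(1 + 3*I)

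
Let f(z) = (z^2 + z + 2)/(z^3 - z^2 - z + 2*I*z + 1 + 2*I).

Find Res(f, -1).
Write f(z) = P(z)/Q(z) with P(z) = z^2 + z + 2 and Q(z) = z^3 - z^2 - z + 2*I*z + 1 + 2*I.
The denominator factors as Q(z) = (z - 2 + I)*(z + 1)*(z - I), so z = -1 is a simple zero of Q and P is analytic there; z = -1 is therefore a simple pole and
  Res(f, z₀) = P(z₀)/Q'(z₀).

Q'(z) = 3*z^2 - 2*z - 1 + 2*I, so Q'(-1) = 4 + 2*I.
P(-1) = 2.

Res(f, -1) = (2)/(4 + 2*I) = 2/5 - I/5

Final answer: 2/5 - I/5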